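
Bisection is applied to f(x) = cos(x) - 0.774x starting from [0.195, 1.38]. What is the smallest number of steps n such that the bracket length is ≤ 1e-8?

27

Initial width b − a = 1.38 − 0.195 = 1.185000.
After n steps the width is (b−a)/2^n; need (b−a)/2^n ≤ 1e-8.
So n ≥ log₂(1.185000/1e-8) = log₂(118500000.0000) ≈ 26.8203.
Hence n = 27.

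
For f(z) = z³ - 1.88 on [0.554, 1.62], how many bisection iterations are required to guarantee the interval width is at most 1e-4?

14

Initial width b − a = 1.62 − 0.554 = 1.066000.
After n steps the width is (b−a)/2^n; need (b−a)/2^n ≤ 1e-4.
So n ≥ log₂(1.066000/1e-4) = log₂(10660.0000) ≈ 13.3799.
Hence n = 14.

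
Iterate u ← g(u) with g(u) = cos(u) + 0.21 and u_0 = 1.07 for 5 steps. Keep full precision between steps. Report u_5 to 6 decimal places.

0.807311

u_1 = g(1.070000) = 0.690124
u_2 = g(0.690124) = 0.981167
u_3 = g(0.981167) = 0.766053
u_4 = g(0.766053) = 0.930653
u_5 = g(0.930653) = 0.807311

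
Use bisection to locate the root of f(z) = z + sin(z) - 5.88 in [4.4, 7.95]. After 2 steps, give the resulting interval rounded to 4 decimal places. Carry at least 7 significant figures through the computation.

[5.2875, 6.1750]

f(4.400000) = -2.431602, f(7.950000) = 3.065394 (opposite signs)
step 1: m = 6.175000, f(m) = 0.187026 > 0 → root in [4.400000, 6.175000]
step 2: m = 5.287500, f(m) = -1.431632 < 0 → root in [5.287500, 6.175000]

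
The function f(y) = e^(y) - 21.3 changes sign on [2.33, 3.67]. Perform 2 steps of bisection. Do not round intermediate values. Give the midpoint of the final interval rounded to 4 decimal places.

3.1675

f(2.330000) = -11.022058, f(3.670000) = 17.951906 (opposite signs)
step 1: m = 3.000000, f(m) = -1.214463 < 0 → root in [3.000000, 3.670000]
step 2: m = 3.335000, f(m) = 6.778383 > 0 → root in [3.000000, 3.335000]
Midpoint of [3.000000, 3.335000] = 3.167500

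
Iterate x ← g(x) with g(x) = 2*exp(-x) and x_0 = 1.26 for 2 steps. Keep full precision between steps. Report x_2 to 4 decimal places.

x_1 = g(1.260000) = 0.567308
x_2 = g(0.567308) = 1.134100

1.1341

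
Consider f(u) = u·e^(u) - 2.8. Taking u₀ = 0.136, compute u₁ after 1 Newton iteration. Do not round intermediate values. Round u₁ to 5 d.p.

2.16765

f'(u) = (u + 1)·e^(u)
u_0 = 0.136000: f = -2.644187, f' = 1.301495 → u_1 = 0.136000 - (-2.644187)/(1.301495) = 2.167654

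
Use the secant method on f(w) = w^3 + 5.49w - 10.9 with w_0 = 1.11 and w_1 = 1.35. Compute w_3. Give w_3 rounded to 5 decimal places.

Secant update: w_(k+1) = w_k − f(w_k)·(w_k − w_(k-1))/(f(w_k) − f(w_(k-1))).
f(w_0) = -3.438469, f(w_1) = -1.028125
w_2 = 1.350000 - (-1.028125)·(1.350000 - 1.110000)/(-1.028125 - (-3.438469)) = 1.452371; f(w_2) = 0.137125
w_3 = 1.452371 - (0.137125)·(1.452371 - 1.350000)/(0.137125 - (-1.028125)) = 1.440324; f(w_3) = -0.004617

1.44032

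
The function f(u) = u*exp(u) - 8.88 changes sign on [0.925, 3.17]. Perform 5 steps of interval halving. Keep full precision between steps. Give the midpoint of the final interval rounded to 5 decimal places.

1.66164

f(0.925000) = -6.547272, f(3.170000) = 66.589725 (opposite signs)
step 1: m = 2.047500, f(m) = 6.985065 > 0 → root in [0.925000, 2.047500]
step 2: m = 1.486250, f(m) = -2.310050 < 0 → root in [1.486250, 2.047500]
step 3: m = 1.766875, f(m) = 1.460699 > 0 → root in [1.486250, 1.766875]
step 4: m = 1.626562, f(m) = -0.606717 < 0 → root in [1.626562, 1.766875]
step 5: m = 1.696719, f(m) = 0.377324 > 0 → root in [1.626562, 1.696719]
Midpoint of [1.626562, 1.696719] = 1.661641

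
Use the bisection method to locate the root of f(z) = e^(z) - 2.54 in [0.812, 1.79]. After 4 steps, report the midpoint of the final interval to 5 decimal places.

0.90369

f(0.812000) = -0.287592, f(1.790000) = 3.449452 (opposite signs)
step 1: m = 1.301000, f(m) = 1.132968 > 0 → root in [0.812000, 1.301000]
step 2: m = 1.056500, f(m) = 0.336286 > 0 → root in [0.812000, 1.056500]
step 3: m = 0.934250, f(m) = 0.005304 > 0 → root in [0.812000, 0.934250]
step 4: m = 0.873125, f(m) = -0.145618 < 0 → root in [0.873125, 0.934250]
Midpoint of [0.873125, 0.934250] = 0.903688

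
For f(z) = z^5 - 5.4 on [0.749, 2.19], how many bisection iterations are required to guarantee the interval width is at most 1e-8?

28

Initial width b − a = 2.19 − 0.749 = 1.441000.
After n steps the width is (b−a)/2^n; need (b−a)/2^n ≤ 1e-8.
So n ≥ log₂(1.441000/1e-8) = log₂(144100000.0000) ≈ 27.1025.
Hence n = 28.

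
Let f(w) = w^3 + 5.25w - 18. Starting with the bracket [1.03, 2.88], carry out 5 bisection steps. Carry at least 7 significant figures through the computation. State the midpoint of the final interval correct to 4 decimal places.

f(1.030000) = -11.499773, f(2.880000) = 21.007872 (opposite signs)
step 1: m = 1.955000, f(m) = -0.264191 < 0 → root in [1.955000, 2.880000]
step 2: m = 2.417500, f(m) = 8.820485 > 0 → root in [1.955000, 2.417500]
step 3: m = 2.186250, f(m) = 3.927408 > 0 → root in [1.955000, 2.186250]
step 4: m = 2.070625, f(m) = 1.748561 > 0 → root in [1.955000, 2.070625]
step 5: m = 2.012812, f(m) = 0.722003 > 0 → root in [1.955000, 2.012812]
Midpoint of [1.955000, 2.012812] = 1.983906

1.9839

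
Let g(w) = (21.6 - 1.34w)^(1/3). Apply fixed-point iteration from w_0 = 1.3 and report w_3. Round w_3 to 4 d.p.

w_1 = g(1.300000) = 2.707978
w_2 = g(2.707978) = 2.619348
w_3 = g(2.619348) = 2.625106

2.6251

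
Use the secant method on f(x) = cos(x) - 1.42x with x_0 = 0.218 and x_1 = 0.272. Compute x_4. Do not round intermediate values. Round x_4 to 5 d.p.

0.58651

f(x_0) = 0.666772, f(x_1) = 0.576996
x_2 = 0.272000 - (0.576996)·(0.272000 - 0.218000)/(0.576996 - (0.666772)) = 0.619059; f(x_2) = -0.064640
x_3 = 0.619059 - (-0.064640)·(0.619059 - 0.272000)/(-0.064640 - (0.576996)) = 0.584096; f(x_3) = 0.004795
x_4 = 0.584096 - (0.004795)·(0.584096 - 0.619059)/(0.004795 - (-0.064640)) = 0.586510; f(x_4) = 0.000033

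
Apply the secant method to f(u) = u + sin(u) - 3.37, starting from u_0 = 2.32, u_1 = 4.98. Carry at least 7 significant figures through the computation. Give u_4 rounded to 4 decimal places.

7.7618

f(u_0) = -0.317769, f(u_1) = 0.645595
u_2 = 4.980000 - (0.645595)·(4.980000 - 2.320000)/(0.645595 - (-0.317769)) = 3.197410; f(u_2) = -0.228378
u_3 = 3.197410 - (-0.228378)·(3.197410 - 4.980000)/(-0.228378 - (0.645595)) = 3.663219; f(u_3) = -0.205072
u_4 = 3.663219 - (-0.205072)·(3.663219 - 3.197410)/(-0.205072 - (-0.228378)) = 7.761823; f(u_4) = 5.387580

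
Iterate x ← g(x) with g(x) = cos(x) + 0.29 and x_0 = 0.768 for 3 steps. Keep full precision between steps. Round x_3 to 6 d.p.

x_1 = g(0.768000) = 1.009302
x_2 = g(1.009302) = 0.822452
x_3 = g(0.822452) = 0.970426

0.970426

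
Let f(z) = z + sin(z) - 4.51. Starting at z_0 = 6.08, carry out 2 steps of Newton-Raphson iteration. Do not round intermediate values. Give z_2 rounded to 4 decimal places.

5.3279

Newton update: z ← z − f(z)/f'(z).
f'(z) = 1 + cos(z)
z_0 = 6.080000: f = 1.368210, f' = 1.979429 → z_1 = 6.080000 - (1.368210)/(1.979429) = 5.388786
z_1 = 5.388786: f = 0.098952, f' = 1.625987 → z_2 = 5.388786 - (0.098952)/(1.625987) = 5.327929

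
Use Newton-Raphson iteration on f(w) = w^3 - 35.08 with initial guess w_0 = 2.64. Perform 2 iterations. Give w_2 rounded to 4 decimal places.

3.2813

Newton update: w ← w − f(w)/f'(w).
f'(w) = 3w^2
w_0 = 2.640000: f = -16.680256, f' = 20.908800 → w_1 = 2.640000 - (-16.680256)/(20.908800) = 3.437762
w_1 = 3.437762: f = 5.548202, f' = 35.454632 → w_2 = 3.437762 - (5.548202)/(35.454632) = 3.281275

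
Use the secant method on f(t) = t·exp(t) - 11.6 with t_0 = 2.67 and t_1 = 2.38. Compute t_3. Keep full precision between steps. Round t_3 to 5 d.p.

1.90750

f(t_0) = 26.954718, f(t_1) = 14.115669
t_2 = 2.380000 - (14.115669)·(2.380000 - 2.670000)/(14.115669 - (26.954718)) = 2.061165; f(t_2) = 4.590679
t_3 = 2.061165 - (4.590679)·(2.061165 - 2.380000)/(4.590679 - (14.115669)) = 1.907498; f(t_3) = 1.249317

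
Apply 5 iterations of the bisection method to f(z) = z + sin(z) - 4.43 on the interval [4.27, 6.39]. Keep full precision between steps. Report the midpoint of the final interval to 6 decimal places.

5.296875

f(4.270000) = -1.063732, f(6.390000) = 2.066612 (opposite signs)
step 1: m = 5.330000, f(m) = 0.084736 > 0 → root in [4.270000, 5.330000]
step 2: m = 4.800000, f(m) = -0.626165 < 0 → root in [4.800000, 5.330000]
step 3: m = 5.065000, f(m) = -0.303474 < 0 → root in [5.065000, 5.330000]
step 4: m = 5.197500, f(m) = -0.117123 < 0 → root in [5.197500, 5.330000]
step 5: m = 5.263750, f(m) = -0.018062 < 0 → root in [5.263750, 5.330000]
Midpoint of [5.263750, 5.330000] = 5.296875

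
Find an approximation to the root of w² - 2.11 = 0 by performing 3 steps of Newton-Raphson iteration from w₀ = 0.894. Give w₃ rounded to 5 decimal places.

1.45261

Newton update: w ← w − f(w)/f'(w).
f'(w) = 2w
w_0 = 0.894000: f = -1.310764, f' = 1.788000 → w_1 = 0.894000 - (-1.310764)/(1.788000) = 1.627089
w_1 = 1.627089: f = 0.537420, f' = 3.254179 → w_2 = 1.627089 - (0.537420)/(3.254179) = 1.461942
w_2 = 1.461942: f = 0.027274, f' = 2.923884 → w_3 = 1.461942 - (0.027274)/(2.923884) = 1.452614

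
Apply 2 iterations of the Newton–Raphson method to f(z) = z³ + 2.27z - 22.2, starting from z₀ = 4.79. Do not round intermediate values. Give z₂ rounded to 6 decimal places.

2.729568

f'(z) = 3z² + 2.27
z_0 = 4.790000: f = 98.575539, f' = 71.102300 → z_1 = 4.790000 - (98.575539)/(71.102300) = 3.403610
z_1 = 3.403610: f = 24.955511, f' = 37.023677 → z_2 = 3.403610 - (24.955511)/(37.023677) = 2.729568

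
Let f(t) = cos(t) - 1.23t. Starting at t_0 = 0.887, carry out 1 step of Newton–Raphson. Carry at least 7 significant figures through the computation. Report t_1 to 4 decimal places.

0.6580

f'(t) = -sin(t) - 1.23
t_0 = 0.887000: f = -0.459270, f' = -2.005180 → t_1 = 0.887000 - (-0.459270)/(-2.005180) = 0.657958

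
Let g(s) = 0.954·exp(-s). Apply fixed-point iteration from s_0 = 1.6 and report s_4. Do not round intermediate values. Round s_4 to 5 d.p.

0.61791

s_1 = g(1.600000) = 0.192609
s_2 = g(0.192609) = 0.786863
s_3 = g(0.786863) = 0.434328
s_4 = g(0.434328) = 0.617905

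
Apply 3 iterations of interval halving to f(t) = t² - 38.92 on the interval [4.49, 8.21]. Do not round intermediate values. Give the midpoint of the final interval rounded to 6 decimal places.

f(4.490000) = -18.759900, f(8.210000) = 28.484100 (opposite signs)
step 1: m = 6.350000, f(m) = 1.402500 > 0 → root in [4.490000, 6.350000]
step 2: m = 5.420000, f(m) = -9.543600 < 0 → root in [5.420000, 6.350000]
step 3: m = 5.885000, f(m) = -4.286775 < 0 → root in [5.885000, 6.350000]
Midpoint of [5.885000, 6.350000] = 6.117500

6.117500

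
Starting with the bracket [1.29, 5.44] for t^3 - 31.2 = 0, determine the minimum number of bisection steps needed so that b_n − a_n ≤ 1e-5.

Initial width b − a = 5.44 − 1.29 = 4.150000.
After n steps the width is (b−a)/2^n; need (b−a)/2^n ≤ 1e-5.
So n ≥ log₂(4.150000/1e-5) = log₂(415000.0000) ≈ 18.6628.
Hence n = 19.

19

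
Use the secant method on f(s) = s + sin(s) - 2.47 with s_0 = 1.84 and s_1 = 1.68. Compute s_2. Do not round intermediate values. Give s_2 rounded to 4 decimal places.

Secant update: s_(k+1) = s_k − f(s_k)·(s_k − s_(k-1))/(f(s_k) − f(s_(k-1))).
f(s_0) = 0.333983, f(s_1) = 0.204043
s_2 = 1.680000 - (0.204043)·(1.680000 - 1.840000)/(0.204043 - (0.333983)) = 1.428754; f(s_2) = -0.051318

1.4288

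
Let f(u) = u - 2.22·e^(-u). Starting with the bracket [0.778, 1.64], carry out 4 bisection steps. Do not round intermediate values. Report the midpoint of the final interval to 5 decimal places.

f(0.778000) = -0.241699, f(1.640000) = 1.209364 (opposite signs)
step 1: m = 1.209000, f(m) = 0.546340 > 0 → root in [0.778000, 1.209000]
step 2: m = 0.993500, f(m) = 0.171482 > 0 → root in [0.778000, 0.993500]
step 3: m = 0.885750, f(m) = -0.029789 < 0 → root in [0.885750, 0.993500]
step 4: m = 0.939625, f(m) = 0.072106 > 0 → root in [0.885750, 0.939625]
Midpoint of [0.885750, 0.939625] = 0.912688

0.91269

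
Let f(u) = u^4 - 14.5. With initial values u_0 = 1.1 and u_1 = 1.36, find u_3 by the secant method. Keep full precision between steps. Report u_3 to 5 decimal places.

f(u_0) = -13.035900, f(u_1) = -11.078980
u_2 = 1.360000 - (-11.078980)·(1.360000 - 1.100000)/(-11.078980 - (-13.035900)) = 2.831974; f(u_2) = 49.821592
u_3 = 2.831974 - (49.821592)·(2.831974 - 1.360000)/(49.821592 - (-11.078980)) = 1.627780; f(u_3) = -7.479258

1.62778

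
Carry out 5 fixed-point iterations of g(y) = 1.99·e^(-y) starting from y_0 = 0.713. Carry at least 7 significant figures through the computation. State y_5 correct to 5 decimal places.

0.91447

y_1 = g(0.713000) = 0.975441
y_2 = g(0.975441) = 0.750282
y_3 = g(0.750282) = 0.939745
y_4 = g(0.939745) = 0.777548
y_5 = g(0.777548) = 0.914468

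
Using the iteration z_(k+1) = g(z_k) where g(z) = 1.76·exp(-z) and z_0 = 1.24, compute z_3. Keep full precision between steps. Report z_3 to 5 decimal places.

z_1 = g(1.240000) = 0.509316
z_2 = g(0.509316) = 1.057595
z_3 = g(1.057595) = 0.611230

0.61123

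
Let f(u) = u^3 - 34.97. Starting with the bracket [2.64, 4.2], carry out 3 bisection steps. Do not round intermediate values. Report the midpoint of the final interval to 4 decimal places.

3.3225

f(2.640000) = -16.570256, f(4.200000) = 39.118000 (opposite signs)
step 1: m = 3.420000, f(m) = 5.031688 > 0 → root in [2.640000, 3.420000]
step 2: m = 3.030000, f(m) = -7.151873 < 0 → root in [3.030000, 3.420000]
step 3: m = 3.225000, f(m) = -1.427984 < 0 → root in [3.225000, 3.420000]
Midpoint of [3.225000, 3.420000] = 3.322500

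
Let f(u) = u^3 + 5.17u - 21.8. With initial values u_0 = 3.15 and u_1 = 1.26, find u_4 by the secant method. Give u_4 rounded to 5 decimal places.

2.17772

f(u_0) = 25.741375, f(u_1) = -13.285424
u_2 = 1.260000 - (-13.285424)·(1.260000 - 3.150000)/(-13.285424 - (25.741375)) = 1.903390; f(u_2) = -5.063695
u_3 = 1.903390 - (-5.063695)·(1.903390 - 1.260000)/(-5.063695 - (-13.285424)) = 2.299649; f(u_3) = 2.250606
u_4 = 2.299649 - (2.250606)·(2.299649 - 1.903390)/(2.250606 - (-5.063695)) = 2.177720; f(u_4) = -0.213428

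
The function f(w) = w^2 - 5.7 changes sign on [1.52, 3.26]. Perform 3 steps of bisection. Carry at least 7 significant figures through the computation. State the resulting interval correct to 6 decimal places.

f(1.520000) = -3.389600, f(3.260000) = 4.927600 (opposite signs)
step 1: m = 2.390000, f(m) = 0.012100 > 0 → root in [1.520000, 2.390000]
step 2: m = 1.955000, f(m) = -1.877975 < 0 → root in [1.955000, 2.390000]
step 3: m = 2.172500, f(m) = -0.980244 < 0 → root in [2.172500, 2.390000]

[2.172500, 2.390000]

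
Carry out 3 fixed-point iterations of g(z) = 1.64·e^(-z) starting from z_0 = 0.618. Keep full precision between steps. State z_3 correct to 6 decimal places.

0.832905

z_1 = g(0.618000) = 0.883995
z_2 = g(0.883995) = 0.677532
z_3 = g(0.677532) = 0.832905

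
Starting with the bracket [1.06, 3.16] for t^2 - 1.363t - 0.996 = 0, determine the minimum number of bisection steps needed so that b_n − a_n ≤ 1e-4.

Initial width b − a = 3.16 − 1.06 = 2.100000.
After n steps the width is (b−a)/2^n; need (b−a)/2^n ≤ 1e-4.
So n ≥ log₂(2.100000/1e-4) = log₂(21000.0000) ≈ 14.3581.
Hence n = 15.

15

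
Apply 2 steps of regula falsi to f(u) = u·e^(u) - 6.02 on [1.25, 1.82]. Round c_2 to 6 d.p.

f(1.250000) = -1.657071, f(1.820000) = 5.212782
step 1: c = 1.387489, f(c) = -0.463408 < 0 → new bracket [1.387489, 1.820000]
step 2: c = 1.422800, f(c) = -0.117204 < 0 → new bracket [1.422800, 1.820000]

1.422800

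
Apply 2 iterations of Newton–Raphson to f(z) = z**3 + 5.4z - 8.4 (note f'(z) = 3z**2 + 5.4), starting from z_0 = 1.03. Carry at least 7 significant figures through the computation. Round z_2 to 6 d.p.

z_0 = 1.030000: f = -1.745273, f' = 8.582700 → z_1 = 1.030000 - (-1.745273)/(8.582700) = 1.233348
z_1 = 1.233348: f = 0.136181, f' = 9.963440 → z_2 = 1.233348 - (0.136181)/(9.963440) = 1.219680

1.219680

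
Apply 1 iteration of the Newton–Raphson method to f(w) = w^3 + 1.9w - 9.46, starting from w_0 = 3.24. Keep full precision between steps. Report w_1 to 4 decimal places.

f'(w) = 3w^2 + 1.9
w_0 = 3.240000: f = 30.708224, f' = 33.392800 → w_1 = 3.240000 - (30.708224)/(33.392800) = 2.320394

2.3204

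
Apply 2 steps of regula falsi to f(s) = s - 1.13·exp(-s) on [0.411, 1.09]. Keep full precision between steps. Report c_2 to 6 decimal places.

0.613161

False-position update: c = (a·f(b) − b·f(a))/(f(b) − f(a)); replace the endpoint whose sign matches f(c).
f(0.411000) = -0.338175, f(1.090000) = 0.710075
step 1: c = 0.630052, f(c) = 0.028254 > 0 → new bracket [0.411000, 0.630052]
step 2: c = 0.613161, f(c) = 0.001113 > 0 → new bracket [0.411000, 0.613161]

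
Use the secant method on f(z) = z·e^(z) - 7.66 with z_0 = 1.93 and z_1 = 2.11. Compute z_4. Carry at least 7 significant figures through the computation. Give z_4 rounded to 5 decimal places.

1.58138

f(z_0) = 5.636755, f(z_1) = 9.743789
z_2 = 2.110000 - (9.743789)·(2.110000 - 1.930000)/(9.743789 - (5.636755)) = 1.682957; f(z_2) = 1.396735
z_3 = 1.682957 - (1.396735)·(1.682957 - 2.110000)/(1.396735 - (9.743789)) = 1.611498; f(z_3) = 0.414109
z_4 = 1.611498 - (0.414109)·(1.611498 - 1.682957)/(0.414109 - (1.396735)) = 1.581383; f(z_4) = 0.028176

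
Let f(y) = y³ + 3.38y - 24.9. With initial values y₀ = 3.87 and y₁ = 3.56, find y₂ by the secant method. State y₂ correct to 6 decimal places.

f(y_0) = 46.141203, f(y_1) = 32.250816
y_2 = 3.560000 - (32.250816)·(3.560000 - 3.870000)/(32.250816 - (46.141203)) = 2.840239; f(y_2) = 7.612107

2.840239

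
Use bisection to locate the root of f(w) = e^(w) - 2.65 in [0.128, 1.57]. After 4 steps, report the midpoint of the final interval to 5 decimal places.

0.98419

f(0.128000) = -1.513447, f(1.570000) = 2.156648 (opposite signs)
step 1: m = 0.849000, f(m) = -0.312692 < 0 → root in [0.849000, 1.570000]
step 2: m = 1.209500, f(m) = 0.701808 > 0 → root in [0.849000, 1.209500]
step 3: m = 1.029250, f(m) = 0.148966 > 0 → root in [0.849000, 1.029250]
step 4: m = 0.939125, f(m) = -0.092258 < 0 → root in [0.939125, 1.029250]
Midpoint of [0.939125, 1.029250] = 0.984187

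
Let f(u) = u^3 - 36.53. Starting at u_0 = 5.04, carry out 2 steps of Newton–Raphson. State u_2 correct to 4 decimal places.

3.3856

Newton update: u ← u − f(u)/f'(u).
f'(u) = 3u^2
u_0 = 5.040000: f = 91.494064, f' = 76.204800 → u_1 = 5.040000 - (91.494064)/(76.204800) = 3.839366
u_1 = 3.839366: f = 20.065068, f' = 44.222197 → u_2 = 3.839366 - (20.065068)/(44.222197) = 3.385633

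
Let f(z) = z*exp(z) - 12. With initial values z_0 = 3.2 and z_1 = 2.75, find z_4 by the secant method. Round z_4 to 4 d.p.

1.9230

Secant update: z_(k+1) = z_k − f(z_k)·(z_k − z_(k-1))/(f(z_k) − f(z_(k-1))).
f(z_0) = 66.504097, f(z_1) = 31.017238
z_2 = 2.750000 - (31.017238)·(2.750000 - 3.200000)/(31.017238 - (66.504097)) = 2.356678; f(z_2) = 12.876690
z_3 = 2.356678 - (12.876690)·(2.356678 - 2.750000)/(12.876690 - (31.017238)) = 2.077487; f(z_3) = 4.587439
z_4 = 2.077487 - (4.587439)·(2.077487 - 2.356678)/(4.587439 - (12.876690)) = 1.922977; f(z_4) = 1.155646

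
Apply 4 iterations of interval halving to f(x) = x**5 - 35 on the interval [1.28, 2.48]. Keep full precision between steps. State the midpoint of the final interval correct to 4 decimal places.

f(1.280000) = -31.564026, f(2.480000) = 58.812002 (opposite signs)
step 1: m = 1.880000, f(m) = -11.515071 < 0 → root in [1.880000, 2.480000]
step 2: m = 2.180000, f(m) = 14.235967 > 0 → root in [1.880000, 2.180000]
step 3: m = 2.030000, f(m) = -0.526912 < 0 → root in [2.030000, 2.180000]
step 4: m = 2.105000, f(m) = 6.329533 > 0 → root in [2.030000, 2.105000]
Midpoint of [2.030000, 2.105000] = 2.067500

2.0675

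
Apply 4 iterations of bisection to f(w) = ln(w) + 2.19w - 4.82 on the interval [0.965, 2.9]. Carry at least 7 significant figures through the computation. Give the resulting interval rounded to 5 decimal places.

[1.81156, 1.93250]

f(0.965000) = -2.742277, f(2.900000) = 2.595711 (opposite signs)
step 1: m = 1.932500, f(m) = 0.070990 > 0 → root in [0.965000, 1.932500]
step 2: m = 1.448750, f(m) = -1.276536 < 0 → root in [1.448750, 1.932500]
step 3: m = 1.690625, f(m) = -0.592433 < 0 → root in [1.690625, 1.932500]
step 4: m = 1.811562, f(m) = -0.258488 < 0 → root in [1.811562, 1.932500]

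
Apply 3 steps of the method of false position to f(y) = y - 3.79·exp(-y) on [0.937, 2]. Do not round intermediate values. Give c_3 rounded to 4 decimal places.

1.1731

f(0.937000) = -0.547928, f(2.000000) = 1.487079
step 1: c = 1.223214, f(c) = 0.107882 > 0 → new bracket [0.937000, 1.223214]
step 2: c = 1.176131, f(c) = 0.007030 > 0 → new bracket [0.937000, 1.176131]
step 3: c = 1.173102, f(c) = 0.000454 > 0 → new bracket [0.937000, 1.173102]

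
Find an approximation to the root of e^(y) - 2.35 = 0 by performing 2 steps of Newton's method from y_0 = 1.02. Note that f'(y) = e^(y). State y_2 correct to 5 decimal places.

Newton update: y ← y − f(y)/f'(y).
y_0 = 1.020000: f = 0.423195, f' = 2.773195 → y_1 = 1.020000 - (0.423195)/(2.773195) = 0.867398
y_1 = 0.867398: f = 0.030708, f' = 2.380708 → y_2 = 0.867398 - (0.030708)/(2.380708) = 0.854499

0.85450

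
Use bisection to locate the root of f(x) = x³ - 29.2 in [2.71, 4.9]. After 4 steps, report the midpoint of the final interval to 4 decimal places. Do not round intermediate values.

3.0522

f(2.710000) = -9.297489, f(4.900000) = 88.449000 (opposite signs)
step 1: m = 3.805000, f(m) = 25.888885 > 0 → root in [2.710000, 3.805000]
step 2: m = 3.257500, f(m) = 5.366330 > 0 → root in [2.710000, 3.257500]
step 3: m = 2.983750, f(m) = -2.636378 < 0 → root in [2.983750, 3.257500]
step 4: m = 3.120625, f(m) = 1.189584 > 0 → root in [2.983750, 3.120625]
Midpoint of [2.983750, 3.120625] = 3.052188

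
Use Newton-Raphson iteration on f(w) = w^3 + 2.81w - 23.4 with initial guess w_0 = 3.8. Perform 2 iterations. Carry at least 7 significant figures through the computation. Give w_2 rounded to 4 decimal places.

2.5714

f'(w) = 3w^2 + 2.81
w_0 = 3.800000: f = 42.150000, f' = 46.130000 → w_1 = 3.800000 - (42.150000)/(46.130000) = 2.886278
w_1 = 2.886278: f = 8.754868, f' = 27.801801 → w_2 = 2.886278 - (8.754868)/(27.801801) = 2.571375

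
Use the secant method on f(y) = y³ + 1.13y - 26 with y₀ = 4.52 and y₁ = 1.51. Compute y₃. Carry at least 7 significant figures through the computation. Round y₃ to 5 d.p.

f(y_0) = 71.453008, f(y_1) = -20.850749
y_2 = 1.510000 - (-20.850749)·(1.510000 - 4.520000)/(-20.850749 - (71.453008)) = 2.189937; f(y_2) = -13.022816
y_3 = 2.189937 - (-13.022816)·(2.189937 - 1.510000)/(-13.022816 - (-20.850749)) = 3.321104; f(y_3) = 14.383727

3.32110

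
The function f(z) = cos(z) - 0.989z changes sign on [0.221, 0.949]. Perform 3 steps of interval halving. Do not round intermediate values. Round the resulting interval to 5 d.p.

f(0.221000) = 0.757110, f(0.949000) = -0.356065 (opposite signs)
step 1: m = 0.585000, f(m) = 0.255147 > 0 → root in [0.585000, 0.949000]
step 2: m = 0.767000, f(m) = -0.038567 < 0 → root in [0.585000, 0.767000]
step 3: m = 0.676000, f(m) = 0.111518 > 0 → root in [0.676000, 0.767000]

[0.67600, 0.76700]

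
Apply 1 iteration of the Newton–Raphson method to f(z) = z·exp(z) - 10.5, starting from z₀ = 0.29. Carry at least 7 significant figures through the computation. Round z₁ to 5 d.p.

f'(z) = (z + 1)·exp(z)
z_0 = 0.290000: f = -10.112436, f' = 1.723991 → z_1 = 0.290000 - (-10.112436)/(1.723991) = 6.155711

6.15571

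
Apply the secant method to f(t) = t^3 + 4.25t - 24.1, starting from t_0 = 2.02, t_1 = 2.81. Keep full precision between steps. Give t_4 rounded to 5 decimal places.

2.40364

f(t_0) = -7.272592, f(t_1) = 10.030541
t_2 = 2.810000 - (10.030541)·(2.810000 - 2.020000)/(10.030541 - (-7.272592)) = 2.352041; f(t_2) = -1.092109
t_3 = 2.352041 - (-1.092109)·(2.352041 - 2.810000)/(-1.092109 - (10.030541)) = 2.397007; f(t_3) = -0.140377
t_4 = 2.397007 - (-0.140377)·(2.397007 - 2.352041)/(-0.140377 - (-1.092109)) = 2.403639; f(t_4) = 0.002448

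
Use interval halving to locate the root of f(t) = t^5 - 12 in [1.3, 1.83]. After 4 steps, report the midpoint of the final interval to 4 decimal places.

f(1.300000) = -8.287070, f(1.830000) = 8.523690 (opposite signs)
step 1: m = 1.565000, f(m) = -2.612030 < 0 → root in [1.565000, 1.830000]
step 2: m = 1.697500, f(m) = 2.094475 > 0 → root in [1.565000, 1.697500]
step 3: m = 1.631250, f(m) = -0.449451 < 0 → root in [1.631250, 1.697500]
step 4: m = 1.664375, f(m) = 0.771912 > 0 → root in [1.631250, 1.664375]
Midpoint of [1.631250, 1.664375] = 1.647813

1.6478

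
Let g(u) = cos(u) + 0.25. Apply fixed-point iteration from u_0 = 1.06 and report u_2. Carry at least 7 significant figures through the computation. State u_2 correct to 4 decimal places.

0.9892

u_1 = g(1.060000) = 0.738872
u_2 = g(0.738872) = 0.989229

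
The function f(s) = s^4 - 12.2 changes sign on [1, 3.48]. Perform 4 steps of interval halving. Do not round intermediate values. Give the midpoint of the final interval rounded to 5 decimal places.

1.85250

f(1.000000) = -11.200000, f(3.480000) = 134.461788 (opposite signs)
step 1: m = 2.240000, f(m) = 12.976310 > 0 → root in [1.000000, 2.240000]
step 2: m = 1.620000, f(m) = -5.312525 < 0 → root in [1.620000, 2.240000]
step 3: m = 1.930000, f(m) = 1.674880 > 0 → root in [1.620000, 1.930000]
step 4: m = 1.775000, f(m) = -2.273562 < 0 → root in [1.775000, 1.930000]
Midpoint of [1.775000, 1.930000] = 1.852500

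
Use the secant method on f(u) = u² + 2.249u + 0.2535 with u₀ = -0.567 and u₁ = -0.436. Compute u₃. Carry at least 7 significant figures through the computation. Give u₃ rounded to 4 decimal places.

-0.1390

f(u_0) = -0.700194, f(u_1) = -0.536968
u_2 = -0.436000 - (-0.536968)·(-0.436000 - -0.567000)/(-0.536968 - (-0.700194)) = -0.005047; f(u_2) = 0.242176
u_3 = -0.005047 - (0.242176)·(-0.005047 - -0.436000)/(0.242176 - (-0.536968)) = -0.138997; f(u_3) = -0.039784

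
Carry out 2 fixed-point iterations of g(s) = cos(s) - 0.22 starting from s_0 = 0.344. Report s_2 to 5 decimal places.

s_1 = g(0.344000) = 0.721413
s_2 = g(0.721413) = 0.530873

0.53087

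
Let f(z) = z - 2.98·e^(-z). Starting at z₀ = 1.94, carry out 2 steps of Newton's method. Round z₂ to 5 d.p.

Newton update: z ← z − f(z)/f'(z).
f'(z) = 1 + 2.98·e^(-z)
z_0 = 1.940000: f = 1.511762, f' = 1.428238 → z_1 = 1.940000 - (1.511762)/(1.428238) = 0.881519
z_1 = 0.881519: f = -0.352657, f' = 2.234177 → z_2 = 0.881519 - (-0.352657)/(2.234177) = 1.039366

1.03937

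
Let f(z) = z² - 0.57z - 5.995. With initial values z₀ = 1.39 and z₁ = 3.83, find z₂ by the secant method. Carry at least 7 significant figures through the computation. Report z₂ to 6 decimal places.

2.434129

f(z_0) = -4.855200, f(z_1) = 6.490800
z_2 = 3.830000 - (6.490800)·(3.830000 - 1.390000)/(6.490800 - (-4.855200)) = 2.434129; f(z_2) = -1.457469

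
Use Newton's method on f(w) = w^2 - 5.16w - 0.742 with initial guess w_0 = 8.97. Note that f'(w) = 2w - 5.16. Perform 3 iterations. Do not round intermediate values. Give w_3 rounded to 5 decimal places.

5.30378

w_0 = 8.970000: f = 33.433700, f' = 12.780000 → w_1 = 8.970000 - (33.433700)/(12.780000) = 6.353905
w_1 = 6.353905: f = 6.843955, f' = 7.547809 → w_2 = 6.353905 - (6.843955)/(7.547809) = 5.447157
w_2 = 5.447157: f = 0.822191, f' = 5.734314 → w_3 = 5.447157 - (0.822191)/(5.734314) = 5.303776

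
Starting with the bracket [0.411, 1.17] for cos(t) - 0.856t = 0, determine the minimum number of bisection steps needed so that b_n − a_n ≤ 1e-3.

10

Initial width b − a = 1.17 − 0.411 = 0.759000.
After n steps the width is (b−a)/2^n; need (b−a)/2^n ≤ 1e-3.
So n ≥ log₂(0.759000/1e-3) = log₂(759.0000) ≈ 9.5680.
Hence n = 10.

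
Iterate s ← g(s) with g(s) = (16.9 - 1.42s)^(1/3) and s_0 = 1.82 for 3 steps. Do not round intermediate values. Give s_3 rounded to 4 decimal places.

2.3824

s_1 = g(1.820000) = 2.428118
s_2 = g(2.428118) = 2.378280
s_3 = g(2.378280) = 2.382444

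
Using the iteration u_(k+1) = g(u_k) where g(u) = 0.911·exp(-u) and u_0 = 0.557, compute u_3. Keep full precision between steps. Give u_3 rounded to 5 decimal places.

0.53059

u_1 = g(0.557000) = 0.521935
u_2 = g(0.521935) = 0.540561
u_3 = g(0.540561) = 0.530586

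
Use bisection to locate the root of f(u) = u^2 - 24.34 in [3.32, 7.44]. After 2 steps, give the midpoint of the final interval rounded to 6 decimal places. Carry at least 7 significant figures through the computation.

f(3.320000) = -13.317600, f(7.440000) = 31.013600 (opposite signs)
step 1: m = 5.380000, f(m) = 4.604400 > 0 → root in [3.320000, 5.380000]
step 2: m = 4.350000, f(m) = -5.417500 < 0 → root in [4.350000, 5.380000]
Midpoint of [4.350000, 5.380000] = 4.865000

4.865000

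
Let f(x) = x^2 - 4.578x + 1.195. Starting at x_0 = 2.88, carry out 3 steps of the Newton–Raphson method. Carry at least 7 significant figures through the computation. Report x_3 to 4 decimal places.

4.3320

Newton update: x ← x − f(x)/f'(x).
f'(x) = 2x - 4.578
x_0 = 2.880000: f = -3.695240, f' = 1.182000 → x_1 = 2.880000 - (-3.695240)/(1.182000) = 6.006261
x_1 = 6.006261: f = 9.773505, f' = 7.434521 → x_2 = 6.006261 - (9.773505)/(7.434521) = 4.691649
x_2 = 4.691649: f = 1.728203, f' = 4.805299 → x_3 = 4.691649 - (1.728203)/(4.805299) = 4.332004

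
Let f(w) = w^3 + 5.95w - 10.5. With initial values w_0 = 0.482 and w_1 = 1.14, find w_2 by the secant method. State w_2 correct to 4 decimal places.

f(w_0) = -7.520120, f(w_1) = -2.235456
w_2 = 1.140000 - (-2.235456)·(1.140000 - 0.482000)/(-2.235456 - (-7.520120)) = 1.418339; f(w_2) = 0.792374

1.4183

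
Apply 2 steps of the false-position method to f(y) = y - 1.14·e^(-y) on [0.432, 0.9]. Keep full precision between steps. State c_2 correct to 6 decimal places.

False-position update: c = (a·f(b) − b·f(a))/(f(b) − f(a)); replace the endpoint whose sign matches f(c).
f(0.432000) = -0.308099, f(0.900000) = 0.436511
step 1: c = 0.625645, f(c) = 0.015841 > 0 → new bracket [0.432000, 0.625645]
step 2: c = 0.616176, f(c) = 0.000570 > 0 → new bracket [0.432000, 0.616176]

0.616176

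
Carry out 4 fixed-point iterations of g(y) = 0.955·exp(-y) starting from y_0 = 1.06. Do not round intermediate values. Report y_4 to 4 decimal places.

0.5904

y_1 = g(1.060000) = 0.330865
y_2 = g(0.330865) = 0.685978
y_3 = g(0.685978) = 0.480935
y_4 = g(0.480935) = 0.590386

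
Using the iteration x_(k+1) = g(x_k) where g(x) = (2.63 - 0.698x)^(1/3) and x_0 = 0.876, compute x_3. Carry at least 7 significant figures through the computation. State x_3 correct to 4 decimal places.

x_1 = g(0.876000) = 1.263805
x_2 = g(1.263805) = 1.204581
x_3 = g(1.204581) = 1.214003

1.2140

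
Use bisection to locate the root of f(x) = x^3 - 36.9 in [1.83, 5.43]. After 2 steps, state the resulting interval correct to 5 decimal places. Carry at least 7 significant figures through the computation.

f(1.830000) = -30.771513, f(5.430000) = 123.203007 (opposite signs)
step 1: m = 3.630000, f(m) = 10.932147 > 0 → root in [1.830000, 3.630000]
step 2: m = 2.730000, f(m) = -16.553583 < 0 → root in [2.730000, 3.630000]

[2.73000, 3.63000]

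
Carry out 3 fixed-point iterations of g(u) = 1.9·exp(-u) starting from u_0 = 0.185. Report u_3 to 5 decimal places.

1.28422

u_1 = g(0.185000) = 1.579098
u_2 = g(1.579098) = 0.391706
u_3 = g(0.391706) = 1.284216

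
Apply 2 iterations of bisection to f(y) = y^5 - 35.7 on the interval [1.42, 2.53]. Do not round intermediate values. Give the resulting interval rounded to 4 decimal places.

[1.9750, 2.2525]

f(1.420000) = -29.926466, f(2.530000) = 67.957948 (opposite signs)
step 1: m = 1.975000, f(m) = -5.650621 < 0 → root in [1.975000, 2.530000]
step 2: m = 2.252500, f(m) = 22.286113 > 0 → root in [1.975000, 2.252500]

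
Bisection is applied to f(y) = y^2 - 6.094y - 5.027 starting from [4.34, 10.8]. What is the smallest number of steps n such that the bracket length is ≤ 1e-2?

Initial width b − a = 10.8 − 4.34 = 6.460000.
After n steps the width is (b−a)/2^n; need (b−a)/2^n ≤ 1e-2.
So n ≥ log₂(6.460000/1e-2) = log₂(646.0000) ≈ 9.3354.
Hence n = 10.

10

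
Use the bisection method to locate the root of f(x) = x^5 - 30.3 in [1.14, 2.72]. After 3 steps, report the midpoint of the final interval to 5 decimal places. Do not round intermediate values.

2.02875

f(1.140000) = -28.374585, f(2.720000) = 118.582797 (opposite signs)
step 1: m = 1.930000, f(m) = -3.521482 < 0 → root in [1.930000, 2.720000]
step 2: m = 2.325000, f(m) = 37.638317 > 0 → root in [1.930000, 2.325000]
step 3: m = 2.127500, f(m) = 13.286083 > 0 → root in [1.930000, 2.127500]
Midpoint of [1.930000, 2.127500] = 2.028750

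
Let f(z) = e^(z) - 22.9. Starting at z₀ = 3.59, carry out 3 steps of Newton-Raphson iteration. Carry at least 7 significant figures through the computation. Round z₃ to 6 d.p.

Newton update: z ← z − f(z)/f'(z).
f'(z) = e^(z)
z_0 = 3.590000: f = 13.334076, f' = 36.234076 → z_1 = 3.590000 - (13.334076)/(36.234076) = 3.222002
z_1 = 3.222002: f = 2.178271, f' = 25.078271 → z_2 = 3.222002 - (2.178271)/(25.078271) = 3.135143
z_2 = 3.135143: f = 0.091921, f' = 22.991921 → z_3 = 3.135143 - (0.091921)/(22.991921) = 3.131145

3.131145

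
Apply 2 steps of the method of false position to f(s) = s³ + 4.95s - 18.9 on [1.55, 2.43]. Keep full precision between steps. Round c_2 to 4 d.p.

f(1.550000) = -7.503625, f(2.430000) = 7.477407
step 1: c = 1.990770, f(c) = -1.155938 < 0 → new bracket [1.990770, 2.430000]
step 2: c = 2.049580, f(c) = -0.144757 < 0 → new bracket [2.049580, 2.430000]

2.0496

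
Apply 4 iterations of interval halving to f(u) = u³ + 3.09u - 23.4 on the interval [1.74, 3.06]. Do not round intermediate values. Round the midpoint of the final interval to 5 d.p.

f(1.740000) = -12.755376, f(3.060000) = 14.708016 (opposite signs)
step 1: m = 2.400000, f(m) = -2.160000 < 0 → root in [2.400000, 3.060000]
step 2: m = 2.730000, f(m) = 5.382117 > 0 → root in [2.400000, 2.730000]
step 3: m = 2.565000, f(m) = 1.401562 > 0 → root in [2.400000, 2.565000]
step 4: m = 2.482500, f(m) = -0.429908 < 0 → root in [2.482500, 2.565000]
Midpoint of [2.482500, 2.565000] = 2.523750

2.52375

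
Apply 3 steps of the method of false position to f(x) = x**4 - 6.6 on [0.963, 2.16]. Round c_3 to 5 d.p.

f(0.963000) = -5.739987, f(2.160000) = 15.167823
step 1: c = 1.291622, f(c) = -3.816818 < 0 → new bracket [1.291622, 2.160000]
step 2: c = 1.466207, f(c) = -1.978515 < 0 → new bracket [1.466207, 2.160000]
step 3: c = 1.546264, f(c) = -0.883442 < 0 → new bracket [1.546264, 2.160000]

1.54626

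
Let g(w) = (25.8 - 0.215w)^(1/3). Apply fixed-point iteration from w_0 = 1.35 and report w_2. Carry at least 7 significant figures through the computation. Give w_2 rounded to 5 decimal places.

w_1 = g(1.350000) = 2.943758
w_2 = g(2.943758) = 2.930518

2.93052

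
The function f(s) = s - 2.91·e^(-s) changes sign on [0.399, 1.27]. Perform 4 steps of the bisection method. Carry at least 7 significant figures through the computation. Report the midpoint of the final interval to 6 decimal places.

1.025031

f(0.399000) = -1.553583, f(1.270000) = 0.452780 (opposite signs)
step 1: m = 0.834500, f(m) = -0.428706 < 0 → root in [0.834500, 1.270000]
step 2: m = 1.052250, f(m) = 0.036220 > 0 → root in [0.834500, 1.052250]
step 3: m = 0.943375, f(m) = -0.189522 < 0 → root in [0.943375, 1.052250]
step 4: m = 0.997812, f(m) = -0.075061 < 0 → root in [0.997812, 1.052250]
Midpoint of [0.997812, 1.052250] = 1.025031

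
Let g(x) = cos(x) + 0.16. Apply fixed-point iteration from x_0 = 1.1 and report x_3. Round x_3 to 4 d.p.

0.7190

x_1 = g(1.100000) = 0.613596
x_2 = g(0.613596) = 0.977583
x_3 = g(0.977583) = 0.719029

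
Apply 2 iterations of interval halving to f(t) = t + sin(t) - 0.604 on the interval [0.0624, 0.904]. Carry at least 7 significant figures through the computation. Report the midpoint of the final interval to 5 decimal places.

f(0.062400) = -0.479240, f(0.904000) = 1.085807 (opposite signs)
step 1: m = 0.483200, f(m) = 0.343815 > 0 → root in [0.062400, 0.483200]
step 2: m = 0.272800, f(m) = -0.061771 < 0 → root in [0.272800, 0.483200]
Midpoint of [0.272800, 0.483200] = 0.378000

0.37800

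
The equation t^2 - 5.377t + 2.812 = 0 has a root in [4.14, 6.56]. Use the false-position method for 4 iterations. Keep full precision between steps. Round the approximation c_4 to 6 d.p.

False-position update: c = (a·f(b) − b·f(a))/(f(b) − f(a)); replace the endpoint whose sign matches f(c).
f(4.140000) = -2.309180, f(6.560000) = 10.572480
step 1: c = 4.573812, f(c) = -0.861632 < 0 → new bracket [4.573812, 6.560000]
step 2: c = 4.723483, f(c) = -0.274875 < 0 → new bracket [4.723483, 6.560000]
step 3: c = 4.770021, f(c) = -0.083302 < 0 → new bracket [4.770021, 6.560000]
step 4: c = 4.784014, f(c) = -0.024852 < 0 → new bracket [4.784014, 6.560000]

4.784014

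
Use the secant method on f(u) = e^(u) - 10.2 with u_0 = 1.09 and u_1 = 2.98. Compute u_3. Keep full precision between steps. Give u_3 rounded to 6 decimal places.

f(u_0) = -7.225726, f(u_1) = 9.487817
u_2 = 2.980000 - (9.487817)·(2.980000 - 1.090000)/(9.487817 - (-7.225726)) = 1.907099; f(u_2) = -3.466472
u_3 = 1.907099 - (-3.466472)·(1.907099 - 2.980000)/(-3.466472 - (9.487817)) = 2.194200; f(u_3) = -1.227184

2.194200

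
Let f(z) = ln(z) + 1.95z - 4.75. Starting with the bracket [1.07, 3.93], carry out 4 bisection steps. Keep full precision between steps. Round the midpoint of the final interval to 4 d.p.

2.0531

f(1.070000) = -2.595841, f(3.930000) = 4.282139 (opposite signs)
step 1: m = 2.500000, f(m) = 1.041291 > 0 → root in [1.070000, 2.500000]
step 2: m = 1.785000, f(m) = -0.689832 < 0 → root in [1.785000, 2.500000]
step 3: m = 2.142500, f(m) = 0.189848 > 0 → root in [1.785000, 2.142500]
step 4: m = 1.963750, f(m) = -0.245832 < 0 → root in [1.963750, 2.142500]
Midpoint of [1.963750, 2.142500] = 2.053125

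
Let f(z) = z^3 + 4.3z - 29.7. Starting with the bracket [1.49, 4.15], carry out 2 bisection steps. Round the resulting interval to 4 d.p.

f(1.490000) = -19.985051, f(4.150000) = 59.618375 (opposite signs)
step 1: m = 2.820000, f(m) = 4.851768 > 0 → root in [1.490000, 2.820000]
step 2: m = 2.155000, f(m) = -10.425626 < 0 → root in [2.155000, 2.820000]

[2.1550, 2.8200]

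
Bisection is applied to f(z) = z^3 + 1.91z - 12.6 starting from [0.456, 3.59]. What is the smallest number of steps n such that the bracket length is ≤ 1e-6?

22

Initial width b − a = 3.59 − 0.456 = 3.134000.
After n steps the width is (b−a)/2^n; need (b−a)/2^n ≤ 1e-6.
So n ≥ log₂(3.134000/1e-6) = log₂(3134000.0000) ≈ 21.5796.
Hence n = 22.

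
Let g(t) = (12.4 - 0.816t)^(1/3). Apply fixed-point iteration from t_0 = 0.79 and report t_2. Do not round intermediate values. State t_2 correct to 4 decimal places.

t_1 = g(0.790000) = 2.273764
t_2 = g(2.273764) = 2.192856

2.1929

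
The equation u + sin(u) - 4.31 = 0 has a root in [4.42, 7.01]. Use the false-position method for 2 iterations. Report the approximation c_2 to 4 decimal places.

5.1325

False-position update: c = (a·f(b) − b·f(a))/(f(b) − f(a)); replace the endpoint whose sign matches f(c).
f(4.420000) = -0.847558, f(7.010000) = 3.364493
step 1: c = 4.941165, f(c) = -0.342779 < 0 → new bracket [4.941165, 7.010000]
step 2: c = 5.132453, f(c) = -0.090610 < 0 → new bracket [5.132453, 7.010000]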